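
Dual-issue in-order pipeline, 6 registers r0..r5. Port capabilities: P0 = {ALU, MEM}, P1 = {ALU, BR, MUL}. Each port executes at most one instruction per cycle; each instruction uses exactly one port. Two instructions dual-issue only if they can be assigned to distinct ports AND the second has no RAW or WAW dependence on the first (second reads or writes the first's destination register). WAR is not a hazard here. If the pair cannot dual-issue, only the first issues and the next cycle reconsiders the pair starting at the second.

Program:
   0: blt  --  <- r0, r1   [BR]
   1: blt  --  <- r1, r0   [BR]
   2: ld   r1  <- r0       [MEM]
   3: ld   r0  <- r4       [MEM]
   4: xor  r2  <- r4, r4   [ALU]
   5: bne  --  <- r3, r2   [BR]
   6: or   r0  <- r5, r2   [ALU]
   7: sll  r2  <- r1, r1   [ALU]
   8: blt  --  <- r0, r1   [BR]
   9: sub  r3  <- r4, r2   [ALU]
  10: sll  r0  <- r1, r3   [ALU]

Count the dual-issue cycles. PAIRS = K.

0. blt @i0  | no-port BR/BR
1. blt+ld @i1/i2  | 2-wide
2. ld+xor @i3/i4  | 2-wide
3. bne+or @i5/i6  | 2-wide
4. sll+blt @i7/i8  | 2-wide
5. sub @i9  | RAW r3
6. sll @i10  | tail

PAIRS = 4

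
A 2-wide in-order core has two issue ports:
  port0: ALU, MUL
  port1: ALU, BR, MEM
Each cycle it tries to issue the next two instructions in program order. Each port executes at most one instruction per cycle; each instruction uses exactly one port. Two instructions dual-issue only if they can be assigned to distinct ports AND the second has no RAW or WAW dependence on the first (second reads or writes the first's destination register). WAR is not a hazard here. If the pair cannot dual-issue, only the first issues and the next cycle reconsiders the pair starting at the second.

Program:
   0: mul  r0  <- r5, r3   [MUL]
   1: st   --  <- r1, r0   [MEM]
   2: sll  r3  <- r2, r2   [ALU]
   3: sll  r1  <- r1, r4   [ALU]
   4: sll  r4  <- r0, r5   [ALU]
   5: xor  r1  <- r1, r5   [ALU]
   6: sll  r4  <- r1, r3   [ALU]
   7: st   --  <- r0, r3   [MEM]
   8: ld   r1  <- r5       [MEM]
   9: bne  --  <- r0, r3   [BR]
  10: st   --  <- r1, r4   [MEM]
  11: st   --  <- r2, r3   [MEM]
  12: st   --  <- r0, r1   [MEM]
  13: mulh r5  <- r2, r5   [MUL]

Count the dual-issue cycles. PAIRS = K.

c0: i0 mul.MUL  RAW r0
c1: i1,i2 st.MEM+sll.ALU  2-wide
c2: i3,i4 sll.ALU+sll.ALU  2-wide
c3: i5 xor.ALU  RAW r1
c4: i6,i7 sll.ALU+st.MEM  2-wide
c5: i8 ld.MEM  no-port MEM/BR
c6: i9 bne.BR  no-port BR/MEM
c7: i10 st.MEM  no-port MEM/MEM
c8: i11 st.MEM  no-port MEM/MEM
c9: i12,i13 st.MEM+mulh.MUL  2-wide

PAIRS = 4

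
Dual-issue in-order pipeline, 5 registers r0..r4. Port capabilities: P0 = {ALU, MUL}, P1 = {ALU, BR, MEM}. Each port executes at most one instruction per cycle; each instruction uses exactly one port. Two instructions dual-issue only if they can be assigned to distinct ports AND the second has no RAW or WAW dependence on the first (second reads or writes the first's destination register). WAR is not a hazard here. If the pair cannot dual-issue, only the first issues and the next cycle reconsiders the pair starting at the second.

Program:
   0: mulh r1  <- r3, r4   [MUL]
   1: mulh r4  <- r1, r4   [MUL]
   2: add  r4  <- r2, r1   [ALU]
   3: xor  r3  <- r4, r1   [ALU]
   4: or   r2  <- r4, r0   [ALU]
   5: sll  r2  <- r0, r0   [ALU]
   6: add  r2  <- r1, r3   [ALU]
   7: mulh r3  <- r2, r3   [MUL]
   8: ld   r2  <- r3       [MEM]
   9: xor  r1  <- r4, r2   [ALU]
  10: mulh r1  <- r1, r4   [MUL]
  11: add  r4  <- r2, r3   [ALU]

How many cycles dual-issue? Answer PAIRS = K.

PAIRS = 2

[0] i0  mulh  -- no-port MUL/MUL
[1] i1  mulh  -- WAW r4
[2] i2  add  -- RAW r4
[3] i3,i4  xor+or  -- 2-wide
[4] i5  sll  -- WAW r2
[5] i6  add  -- RAW r2
[6] i7  mulh  -- RAW r3
[7] i8  ld  -- RAW r2
[8] i9  xor  -- RAW+WAW r1
[9] i10,i11  mulh+add  -- 2-wide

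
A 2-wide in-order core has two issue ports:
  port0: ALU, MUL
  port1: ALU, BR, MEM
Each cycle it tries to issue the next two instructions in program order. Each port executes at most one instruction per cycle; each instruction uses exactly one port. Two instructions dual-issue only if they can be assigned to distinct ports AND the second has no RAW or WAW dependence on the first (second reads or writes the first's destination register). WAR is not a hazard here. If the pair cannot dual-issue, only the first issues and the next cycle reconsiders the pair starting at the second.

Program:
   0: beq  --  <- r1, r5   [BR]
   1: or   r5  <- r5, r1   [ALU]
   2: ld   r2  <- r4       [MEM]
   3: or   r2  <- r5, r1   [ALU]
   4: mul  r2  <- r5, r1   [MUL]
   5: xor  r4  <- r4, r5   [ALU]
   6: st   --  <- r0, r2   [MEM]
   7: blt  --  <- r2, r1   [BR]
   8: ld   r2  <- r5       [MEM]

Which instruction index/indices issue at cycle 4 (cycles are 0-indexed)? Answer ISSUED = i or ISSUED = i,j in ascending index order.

#0 head=0: beq;or i0/i1 dual
#1 head=2: ld i2 WAW r2
#2 head=3: or i3 WAW r2
#3 head=4: mul;xor i4/i5 dual
#4 head=6: st i6 no-port MEM/BR
#5 head=7: blt i7 no-port BR/MEM
#6 head=8: ld i8 tail

ISSUED = 6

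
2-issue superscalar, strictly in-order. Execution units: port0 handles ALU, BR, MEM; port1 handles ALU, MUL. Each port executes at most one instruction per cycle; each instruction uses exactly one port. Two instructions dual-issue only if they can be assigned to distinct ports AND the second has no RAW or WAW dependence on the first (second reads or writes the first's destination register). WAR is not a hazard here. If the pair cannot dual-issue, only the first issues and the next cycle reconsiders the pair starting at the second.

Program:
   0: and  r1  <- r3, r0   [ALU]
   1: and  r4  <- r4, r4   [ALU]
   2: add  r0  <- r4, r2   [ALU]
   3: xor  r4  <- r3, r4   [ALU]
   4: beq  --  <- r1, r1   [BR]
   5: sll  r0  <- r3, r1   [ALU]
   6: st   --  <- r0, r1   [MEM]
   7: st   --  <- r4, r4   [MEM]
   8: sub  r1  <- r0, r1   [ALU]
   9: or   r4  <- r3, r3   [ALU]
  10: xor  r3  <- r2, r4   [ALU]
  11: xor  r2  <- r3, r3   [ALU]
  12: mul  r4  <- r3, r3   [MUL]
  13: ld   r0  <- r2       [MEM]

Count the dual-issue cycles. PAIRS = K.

[0] i0,i1  and+and  -- pair
[1] i2,i3  add+xor  -- pair
[2] i4,i5  beq+sll  -- pair
[3] i6  st  -- no-port MEM/MEM
[4] i7,i8  st+sub  -- pair
[5] i9  or  -- RAW r4
[6] i10  xor  -- RAW r3
[7] i11,i12  xor+mul  -- pair
[8] i13  ld  -- tail

PAIRS = 5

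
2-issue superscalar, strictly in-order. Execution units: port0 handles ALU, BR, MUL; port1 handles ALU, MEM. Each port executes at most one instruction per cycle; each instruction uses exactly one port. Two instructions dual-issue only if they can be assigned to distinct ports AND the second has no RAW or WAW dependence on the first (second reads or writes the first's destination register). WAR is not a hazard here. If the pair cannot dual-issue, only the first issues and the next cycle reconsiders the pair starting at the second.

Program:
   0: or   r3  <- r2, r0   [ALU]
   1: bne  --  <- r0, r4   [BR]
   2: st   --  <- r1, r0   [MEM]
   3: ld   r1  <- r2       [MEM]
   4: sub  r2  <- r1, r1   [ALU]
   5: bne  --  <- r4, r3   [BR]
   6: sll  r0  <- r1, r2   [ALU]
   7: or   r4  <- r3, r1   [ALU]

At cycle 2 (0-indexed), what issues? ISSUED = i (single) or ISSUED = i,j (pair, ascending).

t=0 i0+i1:or/bne ; dual
t=1 i2:st ; no-port MEM/MEM
t=2 i3:ld ; RAW r1
t=3 i4+i5:sub/bne ; dual
t=4 i6+i7:sll/or ; dual

ISSUED = 3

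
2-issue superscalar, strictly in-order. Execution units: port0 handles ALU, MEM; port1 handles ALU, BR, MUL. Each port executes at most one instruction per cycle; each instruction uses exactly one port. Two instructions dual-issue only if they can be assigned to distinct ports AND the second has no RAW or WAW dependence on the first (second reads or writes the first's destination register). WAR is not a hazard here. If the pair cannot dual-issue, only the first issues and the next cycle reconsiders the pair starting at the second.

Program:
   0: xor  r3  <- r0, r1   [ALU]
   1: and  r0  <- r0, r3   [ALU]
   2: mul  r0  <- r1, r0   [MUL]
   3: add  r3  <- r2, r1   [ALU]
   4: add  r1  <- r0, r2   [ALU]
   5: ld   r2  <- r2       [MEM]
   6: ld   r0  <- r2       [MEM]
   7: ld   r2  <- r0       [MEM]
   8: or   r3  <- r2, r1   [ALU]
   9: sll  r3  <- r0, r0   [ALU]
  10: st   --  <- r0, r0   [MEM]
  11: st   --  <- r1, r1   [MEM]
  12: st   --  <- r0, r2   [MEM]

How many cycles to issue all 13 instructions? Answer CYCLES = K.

CYCLES = 10

#0 head=0: xor i0 RAW r3
#1 head=1: and i1 RAW+WAW r0
#2 head=2: mul add i2,i3 2-wide
#3 head=4: add ld i4,i5 2-wide
#4 head=6: ld i6 no-port MEM/MEM
#5 head=7: ld i7 RAW r2
#6 head=8: or i8 WAW r3
#7 head=9: sll st i9,i10 2-wide
#8 head=11: st i11 no-port MEM/MEM
#9 head=12: st i12 tail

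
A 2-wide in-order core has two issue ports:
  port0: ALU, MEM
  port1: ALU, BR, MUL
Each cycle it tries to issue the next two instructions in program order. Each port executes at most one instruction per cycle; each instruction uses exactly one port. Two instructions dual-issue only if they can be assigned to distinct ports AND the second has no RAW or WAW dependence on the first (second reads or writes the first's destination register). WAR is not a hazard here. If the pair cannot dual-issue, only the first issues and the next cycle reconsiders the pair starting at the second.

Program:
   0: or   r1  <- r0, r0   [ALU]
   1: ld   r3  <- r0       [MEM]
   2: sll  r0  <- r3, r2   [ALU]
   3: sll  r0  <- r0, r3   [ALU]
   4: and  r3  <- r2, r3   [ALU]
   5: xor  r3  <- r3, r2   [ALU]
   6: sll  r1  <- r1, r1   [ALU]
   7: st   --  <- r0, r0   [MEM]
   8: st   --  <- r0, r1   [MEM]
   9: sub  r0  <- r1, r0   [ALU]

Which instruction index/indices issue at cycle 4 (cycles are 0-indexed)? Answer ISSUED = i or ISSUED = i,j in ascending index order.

#0 head=0: or+ld i0&i1 2-wide
#1 head=2: sll i2 RAW+WAW r0
#2 head=3: sll+and i3&i4 2-wide
#3 head=5: xor+sll i5&i6 2-wide
#4 head=7: st i7 no-port MEM/MEM
#5 head=8: st+sub i8&i9 2-wide

ISSUED = 7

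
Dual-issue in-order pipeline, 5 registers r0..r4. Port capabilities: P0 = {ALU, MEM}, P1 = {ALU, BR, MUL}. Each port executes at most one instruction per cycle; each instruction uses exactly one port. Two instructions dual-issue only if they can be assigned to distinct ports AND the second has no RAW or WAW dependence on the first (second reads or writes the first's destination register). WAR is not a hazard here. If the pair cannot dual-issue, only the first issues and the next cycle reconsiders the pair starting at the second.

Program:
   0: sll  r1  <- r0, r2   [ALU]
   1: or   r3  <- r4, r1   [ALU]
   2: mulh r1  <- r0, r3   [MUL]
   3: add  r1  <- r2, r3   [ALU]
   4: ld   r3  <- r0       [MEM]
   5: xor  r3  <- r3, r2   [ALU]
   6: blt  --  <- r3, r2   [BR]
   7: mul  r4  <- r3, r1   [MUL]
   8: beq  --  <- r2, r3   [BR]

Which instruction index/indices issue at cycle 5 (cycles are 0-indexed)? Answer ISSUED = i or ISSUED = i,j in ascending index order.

[0] i0  sll.ALU  -- RAW r1
[1] i1  or.ALU  -- RAW r3
[2] i2  mulh.MUL  -- WAW r1
[3] i3/i4  add.ALU+ld.MEM  -- dual
[4] i5  xor.ALU  -- RAW r3
[5] i6  blt.BR  -- no-port BR/MUL
[6] i7  mul.MUL  -- no-port MUL/BR
[7] i8  beq.BR  -- tail

ISSUED = 6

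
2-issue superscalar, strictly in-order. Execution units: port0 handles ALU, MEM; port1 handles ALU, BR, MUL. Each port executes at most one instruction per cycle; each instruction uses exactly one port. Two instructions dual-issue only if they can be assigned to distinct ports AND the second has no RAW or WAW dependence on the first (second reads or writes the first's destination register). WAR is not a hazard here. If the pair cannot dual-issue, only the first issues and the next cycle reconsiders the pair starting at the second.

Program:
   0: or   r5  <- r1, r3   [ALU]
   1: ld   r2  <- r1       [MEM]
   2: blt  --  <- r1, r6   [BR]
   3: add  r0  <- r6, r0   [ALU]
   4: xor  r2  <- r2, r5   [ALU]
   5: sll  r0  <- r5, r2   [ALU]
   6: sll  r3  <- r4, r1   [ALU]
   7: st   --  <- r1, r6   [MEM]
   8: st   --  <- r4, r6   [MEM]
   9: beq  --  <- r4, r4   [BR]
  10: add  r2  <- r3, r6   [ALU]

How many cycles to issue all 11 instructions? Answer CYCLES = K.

0. or ld @i0&i1  | pair
1. blt add @i2&i3  | pair
2. xor @i4  | RAW r2
3. sll sll @i5&i6  | pair
4. st @i7  | no-port MEM/MEM
5. st beq @i8&i9  | pair
6. add @i10  | tail

CYCLES = 7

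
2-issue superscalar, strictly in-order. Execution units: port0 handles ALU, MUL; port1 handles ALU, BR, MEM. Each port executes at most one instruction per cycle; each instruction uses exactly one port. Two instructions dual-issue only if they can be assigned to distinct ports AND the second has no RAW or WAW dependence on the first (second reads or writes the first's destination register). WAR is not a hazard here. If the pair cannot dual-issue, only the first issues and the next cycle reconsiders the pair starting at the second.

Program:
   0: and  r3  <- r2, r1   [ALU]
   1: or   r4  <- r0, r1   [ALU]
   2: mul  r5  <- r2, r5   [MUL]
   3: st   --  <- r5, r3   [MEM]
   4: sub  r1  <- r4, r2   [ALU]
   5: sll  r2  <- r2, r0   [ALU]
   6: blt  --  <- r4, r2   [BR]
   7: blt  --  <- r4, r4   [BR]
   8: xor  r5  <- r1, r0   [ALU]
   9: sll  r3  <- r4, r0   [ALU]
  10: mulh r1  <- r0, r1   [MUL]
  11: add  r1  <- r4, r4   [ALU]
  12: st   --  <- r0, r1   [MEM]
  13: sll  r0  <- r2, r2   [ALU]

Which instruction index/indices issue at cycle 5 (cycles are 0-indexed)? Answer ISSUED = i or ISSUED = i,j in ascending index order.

ISSUED = 7,8

t=0 i0+i1:and.ALU or.ALU ; pair
t=1 i2:mul.MUL ; RAW r5
t=2 i3+i4:st.MEM sub.ALU ; pair
t=3 i5:sll.ALU ; RAW r2
t=4 i6:blt.BR ; no-port BR/BR
t=5 i7+i8:blt.BR xor.ALU ; pair
t=6 i9+i10:sll.ALU mulh.MUL ; pair
t=7 i11:add.ALU ; RAW r1
t=8 i12+i13:st.MEM sll.ALU ; pair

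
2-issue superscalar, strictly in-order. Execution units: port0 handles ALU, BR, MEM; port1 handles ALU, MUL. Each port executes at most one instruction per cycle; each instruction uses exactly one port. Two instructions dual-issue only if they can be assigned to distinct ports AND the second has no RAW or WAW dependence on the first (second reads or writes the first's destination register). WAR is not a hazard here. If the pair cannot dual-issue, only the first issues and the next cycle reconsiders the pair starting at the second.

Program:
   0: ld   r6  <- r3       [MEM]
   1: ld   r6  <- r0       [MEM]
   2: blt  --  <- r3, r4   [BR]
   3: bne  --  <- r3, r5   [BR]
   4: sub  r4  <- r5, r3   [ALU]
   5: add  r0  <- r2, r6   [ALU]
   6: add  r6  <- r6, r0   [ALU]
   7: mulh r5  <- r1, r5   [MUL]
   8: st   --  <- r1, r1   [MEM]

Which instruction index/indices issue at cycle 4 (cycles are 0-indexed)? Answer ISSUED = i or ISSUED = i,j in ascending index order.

[0] i0  ld.MEM  -- no-port MEM/MEM
[1] i1  ld.MEM  -- no-port MEM/BR
[2] i2  blt.BR  -- no-port BR/BR
[3] i3/i4  bne.BR;sub.ALU  -- pair
[4] i5  add.ALU  -- RAW r0
[5] i6/i7  add.ALU;mulh.MUL  -- pair
[6] i8  st.MEM  -- tail

ISSUED = 5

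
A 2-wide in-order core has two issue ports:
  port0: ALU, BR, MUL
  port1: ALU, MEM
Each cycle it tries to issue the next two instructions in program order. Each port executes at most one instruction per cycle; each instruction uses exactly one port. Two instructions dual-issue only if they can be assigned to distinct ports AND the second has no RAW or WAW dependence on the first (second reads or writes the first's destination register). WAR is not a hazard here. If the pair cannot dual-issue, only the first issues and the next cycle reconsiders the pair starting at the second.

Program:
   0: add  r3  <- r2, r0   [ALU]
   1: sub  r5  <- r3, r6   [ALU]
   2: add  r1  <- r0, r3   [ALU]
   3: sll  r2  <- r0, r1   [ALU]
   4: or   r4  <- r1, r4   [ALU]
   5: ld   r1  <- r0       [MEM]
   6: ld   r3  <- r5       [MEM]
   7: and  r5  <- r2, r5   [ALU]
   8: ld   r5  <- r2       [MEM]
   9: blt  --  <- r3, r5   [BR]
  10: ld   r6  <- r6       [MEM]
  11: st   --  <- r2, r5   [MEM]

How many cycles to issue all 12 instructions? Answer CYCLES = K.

#0 head=0: add i0 RAW r3
#1 head=1: sub;add i1&i2 dual
#2 head=3: sll;or i3&i4 dual
#3 head=5: ld i5 no-port MEM/MEM
#4 head=6: ld;and i6&i7 dual
#5 head=8: ld i8 RAW r5
#6 head=9: blt;ld i9&i10 dual
#7 head=11: st i11 tail

CYCLES = 8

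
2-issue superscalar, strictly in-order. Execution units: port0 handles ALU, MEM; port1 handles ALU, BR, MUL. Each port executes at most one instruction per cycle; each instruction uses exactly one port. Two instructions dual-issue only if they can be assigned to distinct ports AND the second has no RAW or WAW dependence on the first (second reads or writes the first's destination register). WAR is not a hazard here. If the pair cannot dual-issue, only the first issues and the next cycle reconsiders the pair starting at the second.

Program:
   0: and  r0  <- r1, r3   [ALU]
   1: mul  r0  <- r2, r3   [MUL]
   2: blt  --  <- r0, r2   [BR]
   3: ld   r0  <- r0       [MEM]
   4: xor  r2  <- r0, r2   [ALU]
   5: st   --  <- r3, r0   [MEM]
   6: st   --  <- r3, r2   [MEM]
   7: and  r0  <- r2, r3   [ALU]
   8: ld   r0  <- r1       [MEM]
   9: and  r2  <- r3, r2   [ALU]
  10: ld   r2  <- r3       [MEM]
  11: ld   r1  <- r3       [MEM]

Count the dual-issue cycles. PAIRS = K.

PAIRS = 4

0. and @i0  | WAW r0
1. mul @i1  | no-port MUL/BR
2. blt+ld @i2/i3  | dual
3. xor+st @i4/i5  | dual
4. st+and @i6/i7  | dual
5. ld+and @i8/i9  | dual
6. ld @i10  | no-port MEM/MEM
7. ld @i11  | tail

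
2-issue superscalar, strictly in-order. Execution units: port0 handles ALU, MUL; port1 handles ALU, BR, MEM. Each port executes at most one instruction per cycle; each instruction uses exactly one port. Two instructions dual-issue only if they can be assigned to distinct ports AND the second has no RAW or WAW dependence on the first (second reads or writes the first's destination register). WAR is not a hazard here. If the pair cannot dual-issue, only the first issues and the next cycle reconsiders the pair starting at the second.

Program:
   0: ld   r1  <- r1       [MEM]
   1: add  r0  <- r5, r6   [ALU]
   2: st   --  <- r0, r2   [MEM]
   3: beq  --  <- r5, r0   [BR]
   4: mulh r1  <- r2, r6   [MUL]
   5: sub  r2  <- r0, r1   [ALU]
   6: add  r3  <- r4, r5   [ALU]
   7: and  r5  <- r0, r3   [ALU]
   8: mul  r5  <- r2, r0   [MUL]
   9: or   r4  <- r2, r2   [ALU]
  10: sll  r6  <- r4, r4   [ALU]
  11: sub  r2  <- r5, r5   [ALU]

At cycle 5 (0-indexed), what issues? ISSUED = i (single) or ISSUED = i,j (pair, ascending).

[0] i0/i1  ld.MEM add.ALU  -- dual
[1] i2  st.MEM  -- no-port MEM/BR
[2] i3/i4  beq.BR mulh.MUL  -- dual
[3] i5/i6  sub.ALU add.ALU  -- dual
[4] i7  and.ALU  -- WAW r5
[5] i8/i9  mul.MUL or.ALU  -- dual
[6] i10/i11  sll.ALU sub.ALU  -- dual

ISSUED = 8,9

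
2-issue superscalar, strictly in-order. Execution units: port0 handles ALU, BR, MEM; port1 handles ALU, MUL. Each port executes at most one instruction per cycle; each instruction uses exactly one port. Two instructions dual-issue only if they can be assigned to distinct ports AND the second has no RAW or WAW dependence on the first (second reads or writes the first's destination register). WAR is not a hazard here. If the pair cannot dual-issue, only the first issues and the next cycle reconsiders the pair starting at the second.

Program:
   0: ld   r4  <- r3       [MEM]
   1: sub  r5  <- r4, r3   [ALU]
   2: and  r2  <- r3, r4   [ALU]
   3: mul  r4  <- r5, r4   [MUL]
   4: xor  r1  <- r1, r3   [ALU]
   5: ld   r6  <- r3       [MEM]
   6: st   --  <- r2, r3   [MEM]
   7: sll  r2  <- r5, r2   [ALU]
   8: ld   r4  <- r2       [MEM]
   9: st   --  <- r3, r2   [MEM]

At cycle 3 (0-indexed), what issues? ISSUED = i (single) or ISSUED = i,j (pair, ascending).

ISSUED = 5

  cy0 -> i0 (ld) RAW r4
  cy1 -> i1+i2 (sub+and) dual
  cy2 -> i3+i4 (mul+xor) dual
  cy3 -> i5 (ld) no-port MEM/MEM
  cy4 -> i6+i7 (st+sll) dual
  cy5 -> i8 (ld) no-port MEM/MEM
  cy6 -> i9 (st) tail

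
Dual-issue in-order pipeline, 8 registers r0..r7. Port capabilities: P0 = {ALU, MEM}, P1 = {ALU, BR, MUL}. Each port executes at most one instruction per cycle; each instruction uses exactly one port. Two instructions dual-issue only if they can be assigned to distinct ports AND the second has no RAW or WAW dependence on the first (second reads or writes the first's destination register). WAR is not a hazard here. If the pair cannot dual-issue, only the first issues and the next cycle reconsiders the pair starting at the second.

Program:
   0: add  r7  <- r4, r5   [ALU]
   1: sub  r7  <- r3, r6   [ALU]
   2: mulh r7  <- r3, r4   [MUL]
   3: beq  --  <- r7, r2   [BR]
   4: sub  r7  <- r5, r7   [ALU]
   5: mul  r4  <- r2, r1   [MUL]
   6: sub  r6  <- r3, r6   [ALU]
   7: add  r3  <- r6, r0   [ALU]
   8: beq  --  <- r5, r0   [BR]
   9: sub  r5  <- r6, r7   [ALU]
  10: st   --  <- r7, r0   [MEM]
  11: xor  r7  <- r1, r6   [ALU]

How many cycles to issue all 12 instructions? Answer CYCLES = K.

[0] i0  add.ALU  -- WAW r7
[1] i1  sub.ALU  -- WAW r7
[2] i2  mulh.MUL  -- no-port MUL/BR
[3] i3,i4  beq.BR+sub.ALU  -- pair
[4] i5,i6  mul.MUL+sub.ALU  -- pair
[5] i7,i8  add.ALU+beq.BR  -- pair
[6] i9,i10  sub.ALU+st.MEM  -- pair
[7] i11  xor.ALU  -- tail

CYCLES = 8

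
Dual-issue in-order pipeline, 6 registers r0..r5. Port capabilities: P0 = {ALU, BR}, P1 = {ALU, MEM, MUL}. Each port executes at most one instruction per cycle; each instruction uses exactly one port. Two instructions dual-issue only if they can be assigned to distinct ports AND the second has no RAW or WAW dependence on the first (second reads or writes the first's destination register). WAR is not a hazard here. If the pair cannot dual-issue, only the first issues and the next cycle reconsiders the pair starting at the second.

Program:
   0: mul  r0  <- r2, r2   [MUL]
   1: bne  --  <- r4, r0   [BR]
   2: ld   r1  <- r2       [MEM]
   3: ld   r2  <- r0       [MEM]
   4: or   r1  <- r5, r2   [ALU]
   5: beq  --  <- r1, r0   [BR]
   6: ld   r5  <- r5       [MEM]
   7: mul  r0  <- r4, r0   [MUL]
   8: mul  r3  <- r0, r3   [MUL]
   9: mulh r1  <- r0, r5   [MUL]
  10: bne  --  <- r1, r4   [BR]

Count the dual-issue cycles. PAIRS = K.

  cy0 -> i0 (mul.MUL) RAW r0
  cy1 -> i1/i2 (bne.BR+ld.MEM) pair
  cy2 -> i3 (ld.MEM) RAW r2
  cy3 -> i4 (or.ALU) RAW r1
  cy4 -> i5/i6 (beq.BR+ld.MEM) pair
  cy5 -> i7 (mul.MUL) no-port MUL/MUL
  cy6 -> i8 (mul.MUL) no-port MUL/MUL
  cy7 -> i9 (mulh.MUL) RAW r1
  cy8 -> i10 (bne.BR) tail

PAIRS = 2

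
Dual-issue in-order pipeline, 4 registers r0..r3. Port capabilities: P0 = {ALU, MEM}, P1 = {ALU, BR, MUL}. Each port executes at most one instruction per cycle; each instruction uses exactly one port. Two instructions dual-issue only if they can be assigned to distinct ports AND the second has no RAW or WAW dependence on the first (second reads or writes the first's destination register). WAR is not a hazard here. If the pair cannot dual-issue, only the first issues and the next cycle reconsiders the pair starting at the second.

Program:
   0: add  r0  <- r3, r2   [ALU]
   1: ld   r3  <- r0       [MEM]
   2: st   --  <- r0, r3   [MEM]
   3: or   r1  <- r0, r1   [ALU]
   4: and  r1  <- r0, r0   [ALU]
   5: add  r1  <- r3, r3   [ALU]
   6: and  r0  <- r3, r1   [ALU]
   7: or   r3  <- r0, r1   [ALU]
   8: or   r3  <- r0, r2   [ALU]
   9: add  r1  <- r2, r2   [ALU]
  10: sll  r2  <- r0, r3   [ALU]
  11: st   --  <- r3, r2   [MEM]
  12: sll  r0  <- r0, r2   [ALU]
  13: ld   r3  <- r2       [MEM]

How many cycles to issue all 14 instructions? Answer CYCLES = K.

CYCLES = 11

  cy0 -> i0 (add) RAW r0
  cy1 -> i1 (ld) no-port MEM/MEM
  cy2 -> i2&i3 (st/or) dual
  cy3 -> i4 (and) WAW r1
  cy4 -> i5 (add) RAW r1
  cy5 -> i6 (and) RAW r0
  cy6 -> i7 (or) WAW r3
  cy7 -> i8&i9 (or/add) dual
  cy8 -> i10 (sll) RAW r2
  cy9 -> i11&i12 (st/sll) dual
  cy10 -> i13 (ld) tail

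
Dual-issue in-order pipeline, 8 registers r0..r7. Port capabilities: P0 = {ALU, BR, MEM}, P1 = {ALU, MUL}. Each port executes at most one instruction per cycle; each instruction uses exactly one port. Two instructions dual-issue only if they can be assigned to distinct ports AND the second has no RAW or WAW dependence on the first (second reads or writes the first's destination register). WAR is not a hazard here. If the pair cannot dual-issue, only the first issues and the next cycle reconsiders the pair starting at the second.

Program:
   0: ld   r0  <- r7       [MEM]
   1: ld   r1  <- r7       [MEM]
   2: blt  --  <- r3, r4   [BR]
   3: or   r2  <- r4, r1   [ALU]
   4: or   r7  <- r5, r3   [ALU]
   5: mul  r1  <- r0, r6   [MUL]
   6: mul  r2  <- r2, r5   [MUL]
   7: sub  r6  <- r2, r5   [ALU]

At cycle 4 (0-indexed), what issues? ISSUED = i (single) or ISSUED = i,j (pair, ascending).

ISSUED = 6

t=0 i0:ld ; no-port MEM/MEM
t=1 i1:ld ; no-port MEM/BR
t=2 i2,i3:blt or ; dual
t=3 i4,i5:or mul ; dual
t=4 i6:mul ; RAW r2
t=5 i7:sub ; tail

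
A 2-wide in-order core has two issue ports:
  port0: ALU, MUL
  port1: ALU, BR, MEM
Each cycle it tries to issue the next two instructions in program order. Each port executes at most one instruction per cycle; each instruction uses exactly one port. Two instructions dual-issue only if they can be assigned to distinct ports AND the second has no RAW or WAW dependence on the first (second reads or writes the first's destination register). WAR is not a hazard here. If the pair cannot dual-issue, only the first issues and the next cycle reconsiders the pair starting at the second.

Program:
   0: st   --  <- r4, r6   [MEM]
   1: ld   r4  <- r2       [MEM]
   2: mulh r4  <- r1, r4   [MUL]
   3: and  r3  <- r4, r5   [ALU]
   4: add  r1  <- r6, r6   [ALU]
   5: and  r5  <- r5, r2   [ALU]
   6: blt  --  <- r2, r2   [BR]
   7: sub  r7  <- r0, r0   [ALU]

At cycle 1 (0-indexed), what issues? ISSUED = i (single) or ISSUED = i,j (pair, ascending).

ISSUED = 1

[0] i0  st  -- no-port MEM/MEM
[1] i1  ld  -- RAW+WAW r4
[2] i2  mulh  -- RAW r4
[3] i3+i4  and;add  -- pair
[4] i5+i6  and;blt  -- pair
[5] i7  sub  -- tail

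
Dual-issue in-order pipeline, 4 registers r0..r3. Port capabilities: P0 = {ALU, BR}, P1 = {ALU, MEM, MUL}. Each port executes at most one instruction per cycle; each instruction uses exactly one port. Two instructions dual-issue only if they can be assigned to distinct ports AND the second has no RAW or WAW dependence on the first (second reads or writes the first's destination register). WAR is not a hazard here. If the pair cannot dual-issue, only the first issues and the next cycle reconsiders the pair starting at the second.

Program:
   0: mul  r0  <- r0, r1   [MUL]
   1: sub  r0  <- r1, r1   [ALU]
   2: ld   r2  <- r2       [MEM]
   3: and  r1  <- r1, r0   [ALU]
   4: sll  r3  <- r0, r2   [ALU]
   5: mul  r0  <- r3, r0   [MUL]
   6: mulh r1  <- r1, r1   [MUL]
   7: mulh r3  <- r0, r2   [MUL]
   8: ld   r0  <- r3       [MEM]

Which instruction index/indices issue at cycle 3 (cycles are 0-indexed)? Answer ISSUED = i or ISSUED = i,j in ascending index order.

t=0 i0:mul ; WAW r0
t=1 i1,i2:sub/ld ; dual
t=2 i3,i4:and/sll ; dual
t=3 i5:mul ; no-port MUL/MUL
t=4 i6:mulh ; no-port MUL/MUL
t=5 i7:mulh ; no-port MUL/MEM
t=6 i8:ld ; tail

ISSUED = 5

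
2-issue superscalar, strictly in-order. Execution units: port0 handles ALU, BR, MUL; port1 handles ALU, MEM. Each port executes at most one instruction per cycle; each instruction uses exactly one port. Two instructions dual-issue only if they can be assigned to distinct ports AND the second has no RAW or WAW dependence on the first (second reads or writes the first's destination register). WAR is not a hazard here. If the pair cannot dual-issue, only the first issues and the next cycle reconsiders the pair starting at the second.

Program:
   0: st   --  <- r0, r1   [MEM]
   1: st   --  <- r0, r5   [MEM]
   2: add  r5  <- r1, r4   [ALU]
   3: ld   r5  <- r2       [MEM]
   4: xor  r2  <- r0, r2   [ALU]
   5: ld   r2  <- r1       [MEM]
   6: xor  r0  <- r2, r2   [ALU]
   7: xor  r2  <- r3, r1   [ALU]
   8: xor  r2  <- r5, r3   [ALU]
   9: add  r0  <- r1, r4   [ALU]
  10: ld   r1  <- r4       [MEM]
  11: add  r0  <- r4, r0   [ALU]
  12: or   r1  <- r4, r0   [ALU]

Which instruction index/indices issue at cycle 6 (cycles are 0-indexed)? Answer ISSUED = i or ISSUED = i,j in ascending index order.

ISSUED = 10,11

c0: i0 st  no-port MEM/MEM
c1: i1&i2 st;add  2-wide
c2: i3&i4 ld;xor  2-wide
c3: i5 ld  RAW r2
c4: i6&i7 xor;xor  2-wide
c5: i8&i9 xor;add  2-wide
c6: i10&i11 ld;add  2-wide
c7: i12 or  tail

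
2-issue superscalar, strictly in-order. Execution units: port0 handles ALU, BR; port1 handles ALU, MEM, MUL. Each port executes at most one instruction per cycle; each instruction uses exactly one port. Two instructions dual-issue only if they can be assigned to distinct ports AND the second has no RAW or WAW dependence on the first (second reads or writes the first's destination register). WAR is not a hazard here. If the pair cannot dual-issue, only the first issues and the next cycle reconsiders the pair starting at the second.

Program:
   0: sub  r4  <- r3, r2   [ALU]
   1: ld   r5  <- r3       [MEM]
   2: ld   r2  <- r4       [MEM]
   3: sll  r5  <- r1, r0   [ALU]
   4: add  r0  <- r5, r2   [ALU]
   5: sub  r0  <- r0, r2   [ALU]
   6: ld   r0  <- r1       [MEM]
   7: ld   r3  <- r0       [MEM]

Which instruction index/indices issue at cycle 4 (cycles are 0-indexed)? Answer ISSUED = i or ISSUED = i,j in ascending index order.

0. sub+ld @i0,i1  | dual
1. ld+sll @i2,i3  | dual
2. add @i4  | RAW+WAW r0
3. sub @i5  | WAW r0
4. ld @i6  | no-port MEM/MEM
5. ld @i7  | tail

ISSUED = 6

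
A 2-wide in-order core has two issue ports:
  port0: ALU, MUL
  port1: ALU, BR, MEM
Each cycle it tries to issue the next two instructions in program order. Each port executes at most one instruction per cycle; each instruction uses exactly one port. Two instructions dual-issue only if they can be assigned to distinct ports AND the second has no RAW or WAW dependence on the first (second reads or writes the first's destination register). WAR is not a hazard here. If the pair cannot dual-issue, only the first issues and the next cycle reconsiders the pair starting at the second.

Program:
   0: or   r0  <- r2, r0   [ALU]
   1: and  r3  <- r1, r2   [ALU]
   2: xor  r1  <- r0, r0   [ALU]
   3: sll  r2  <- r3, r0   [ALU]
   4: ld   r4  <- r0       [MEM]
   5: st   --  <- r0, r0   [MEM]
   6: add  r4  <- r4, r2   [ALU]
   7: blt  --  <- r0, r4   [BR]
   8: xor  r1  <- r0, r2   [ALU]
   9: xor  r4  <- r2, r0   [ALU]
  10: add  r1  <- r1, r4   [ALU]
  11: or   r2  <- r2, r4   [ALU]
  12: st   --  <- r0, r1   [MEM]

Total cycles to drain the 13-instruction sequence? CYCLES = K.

0. or.ALU and.ALU @i0&i1  | pair
1. xor.ALU sll.ALU @i2&i3  | pair
2. ld.MEM @i4  | no-port MEM/MEM
3. st.MEM add.ALU @i5&i6  | pair
4. blt.BR xor.ALU @i7&i8  | pair
5. xor.ALU @i9  | RAW r4
6. add.ALU or.ALU @i10&i11  | pair
7. st.MEM @i12  | tail

CYCLES = 8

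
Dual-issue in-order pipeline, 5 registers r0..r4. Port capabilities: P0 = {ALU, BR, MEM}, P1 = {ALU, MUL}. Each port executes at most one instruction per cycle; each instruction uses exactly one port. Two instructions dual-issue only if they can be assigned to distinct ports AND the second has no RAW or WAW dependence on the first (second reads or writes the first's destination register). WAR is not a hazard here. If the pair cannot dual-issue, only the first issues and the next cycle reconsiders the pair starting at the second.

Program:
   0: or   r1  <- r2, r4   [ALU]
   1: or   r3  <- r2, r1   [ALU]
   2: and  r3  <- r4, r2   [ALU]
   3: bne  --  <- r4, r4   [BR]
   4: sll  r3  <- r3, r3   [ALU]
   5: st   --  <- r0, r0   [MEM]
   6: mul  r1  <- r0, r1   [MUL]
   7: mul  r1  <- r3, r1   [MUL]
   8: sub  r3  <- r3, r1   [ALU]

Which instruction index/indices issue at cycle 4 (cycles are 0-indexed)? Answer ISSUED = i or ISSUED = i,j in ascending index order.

c0: i0 or  RAW r1
c1: i1 or  WAW r3
c2: i2&i3 and bne  pair
c3: i4&i5 sll st  pair
c4: i6 mul  no-port MUL/MUL
c5: i7 mul  RAW r1
c6: i8 sub  tail

ISSUED = 6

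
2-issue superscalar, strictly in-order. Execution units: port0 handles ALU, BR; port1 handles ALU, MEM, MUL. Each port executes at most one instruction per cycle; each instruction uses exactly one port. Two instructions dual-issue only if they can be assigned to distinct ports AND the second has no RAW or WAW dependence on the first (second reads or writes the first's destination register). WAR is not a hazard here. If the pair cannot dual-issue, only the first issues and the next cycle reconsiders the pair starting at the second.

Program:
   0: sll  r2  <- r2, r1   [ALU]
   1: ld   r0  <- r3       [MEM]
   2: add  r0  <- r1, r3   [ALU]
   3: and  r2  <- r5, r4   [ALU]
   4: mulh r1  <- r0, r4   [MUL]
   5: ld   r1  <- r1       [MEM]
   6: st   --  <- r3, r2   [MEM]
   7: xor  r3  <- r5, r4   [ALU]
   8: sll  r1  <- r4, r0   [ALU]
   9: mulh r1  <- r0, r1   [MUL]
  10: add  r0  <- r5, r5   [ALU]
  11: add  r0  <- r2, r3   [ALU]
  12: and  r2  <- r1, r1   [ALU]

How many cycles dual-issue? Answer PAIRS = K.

PAIRS = 5

c0: i0&i1 sll.ALU;ld.MEM  pair
c1: i2&i3 add.ALU;and.ALU  pair
c2: i4 mulh.MUL  no-port MUL/MEM
c3: i5 ld.MEM  no-port MEM/MEM
c4: i6&i7 st.MEM;xor.ALU  pair
c5: i8 sll.ALU  RAW+WAW r1
c6: i9&i10 mulh.MUL;add.ALU  pair
c7: i11&i12 add.ALU;and.ALU  pair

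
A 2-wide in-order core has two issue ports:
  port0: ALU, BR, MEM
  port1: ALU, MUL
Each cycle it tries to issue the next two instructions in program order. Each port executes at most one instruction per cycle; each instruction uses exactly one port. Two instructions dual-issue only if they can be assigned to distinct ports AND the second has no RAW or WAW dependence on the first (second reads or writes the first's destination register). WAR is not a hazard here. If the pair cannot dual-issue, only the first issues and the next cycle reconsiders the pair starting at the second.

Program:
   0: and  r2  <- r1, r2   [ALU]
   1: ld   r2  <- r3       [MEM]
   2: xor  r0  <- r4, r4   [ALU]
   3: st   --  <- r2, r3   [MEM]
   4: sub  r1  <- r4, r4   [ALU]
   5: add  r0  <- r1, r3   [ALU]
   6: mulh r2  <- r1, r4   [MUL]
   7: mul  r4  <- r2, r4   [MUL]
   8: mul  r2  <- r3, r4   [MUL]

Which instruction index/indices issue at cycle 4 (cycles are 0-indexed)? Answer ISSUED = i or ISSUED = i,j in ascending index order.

c0: i0 and.ALU  WAW r2
c1: i1+i2 ld.MEM/xor.ALU  dual
c2: i3+i4 st.MEM/sub.ALU  dual
c3: i5+i6 add.ALU/mulh.MUL  dual
c4: i7 mul.MUL  no-port MUL/MUL
c5: i8 mul.MUL  tail

ISSUED = 7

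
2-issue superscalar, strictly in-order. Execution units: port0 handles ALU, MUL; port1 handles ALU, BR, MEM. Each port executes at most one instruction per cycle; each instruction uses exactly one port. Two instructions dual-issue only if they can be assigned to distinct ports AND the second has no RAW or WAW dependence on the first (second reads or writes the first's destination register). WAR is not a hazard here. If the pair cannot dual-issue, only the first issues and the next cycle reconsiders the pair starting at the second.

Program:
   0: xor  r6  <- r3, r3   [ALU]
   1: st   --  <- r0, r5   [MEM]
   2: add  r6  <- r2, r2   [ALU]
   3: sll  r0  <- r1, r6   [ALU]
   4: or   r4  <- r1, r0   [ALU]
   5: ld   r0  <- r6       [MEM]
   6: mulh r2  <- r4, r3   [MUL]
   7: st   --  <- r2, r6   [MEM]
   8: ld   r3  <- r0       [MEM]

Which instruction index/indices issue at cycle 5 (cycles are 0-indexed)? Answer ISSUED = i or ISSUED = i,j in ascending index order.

#0 head=0: xor st i0&i1 2-wide
#1 head=2: add i2 RAW r6
#2 head=3: sll i3 RAW r0
#3 head=4: or ld i4&i5 2-wide
#4 head=6: mulh i6 RAW r2
#5 head=7: st i7 no-port MEM/MEM
#6 head=8: ld i8 tail

ISSUED = 7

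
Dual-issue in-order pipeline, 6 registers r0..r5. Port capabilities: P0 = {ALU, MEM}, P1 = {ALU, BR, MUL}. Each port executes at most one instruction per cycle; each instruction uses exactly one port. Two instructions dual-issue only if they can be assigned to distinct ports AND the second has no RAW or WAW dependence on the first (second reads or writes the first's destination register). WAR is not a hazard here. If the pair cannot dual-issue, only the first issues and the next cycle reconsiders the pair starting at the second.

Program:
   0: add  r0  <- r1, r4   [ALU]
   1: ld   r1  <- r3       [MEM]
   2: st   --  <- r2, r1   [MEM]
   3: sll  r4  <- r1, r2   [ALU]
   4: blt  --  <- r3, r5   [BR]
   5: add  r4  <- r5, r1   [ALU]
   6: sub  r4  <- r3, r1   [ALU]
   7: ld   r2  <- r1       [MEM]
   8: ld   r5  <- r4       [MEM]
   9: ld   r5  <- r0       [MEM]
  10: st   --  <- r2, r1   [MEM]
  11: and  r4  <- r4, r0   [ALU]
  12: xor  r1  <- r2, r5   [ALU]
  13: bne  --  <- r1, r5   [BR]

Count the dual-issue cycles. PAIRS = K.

[0] i0&i1  add.ALU/ld.MEM  -- 2-wide
[1] i2&i3  st.MEM/sll.ALU  -- 2-wide
[2] i4&i5  blt.BR/add.ALU  -- 2-wide
[3] i6&i7  sub.ALU/ld.MEM  -- 2-wide
[4] i8  ld.MEM  -- no-port MEM/MEM
[5] i9  ld.MEM  -- no-port MEM/MEM
[6] i10&i11  st.MEM/and.ALU  -- 2-wide
[7] i12  xor.ALU  -- RAW r1
[8] i13  bne.BR  -- tail

PAIRS = 5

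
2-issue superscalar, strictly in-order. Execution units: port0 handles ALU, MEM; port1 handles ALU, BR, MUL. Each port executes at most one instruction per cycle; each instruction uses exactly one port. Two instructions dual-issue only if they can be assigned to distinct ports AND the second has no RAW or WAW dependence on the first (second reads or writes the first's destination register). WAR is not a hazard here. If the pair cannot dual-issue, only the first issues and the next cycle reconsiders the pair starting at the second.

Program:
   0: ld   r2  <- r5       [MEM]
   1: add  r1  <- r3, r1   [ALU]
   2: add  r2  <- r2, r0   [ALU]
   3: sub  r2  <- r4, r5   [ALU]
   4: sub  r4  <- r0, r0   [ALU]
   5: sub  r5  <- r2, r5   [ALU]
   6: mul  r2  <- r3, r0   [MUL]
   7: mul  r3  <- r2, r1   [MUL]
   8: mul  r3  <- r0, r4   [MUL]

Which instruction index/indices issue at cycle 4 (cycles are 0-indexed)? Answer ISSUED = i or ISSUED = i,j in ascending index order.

#0 head=0: ld add i0+i1 dual
#1 head=2: add i2 WAW r2
#2 head=3: sub sub i3+i4 dual
#3 head=5: sub mul i5+i6 dual
#4 head=7: mul i7 no-port MUL/MUL
#5 head=8: mul i8 tail

ISSUED = 7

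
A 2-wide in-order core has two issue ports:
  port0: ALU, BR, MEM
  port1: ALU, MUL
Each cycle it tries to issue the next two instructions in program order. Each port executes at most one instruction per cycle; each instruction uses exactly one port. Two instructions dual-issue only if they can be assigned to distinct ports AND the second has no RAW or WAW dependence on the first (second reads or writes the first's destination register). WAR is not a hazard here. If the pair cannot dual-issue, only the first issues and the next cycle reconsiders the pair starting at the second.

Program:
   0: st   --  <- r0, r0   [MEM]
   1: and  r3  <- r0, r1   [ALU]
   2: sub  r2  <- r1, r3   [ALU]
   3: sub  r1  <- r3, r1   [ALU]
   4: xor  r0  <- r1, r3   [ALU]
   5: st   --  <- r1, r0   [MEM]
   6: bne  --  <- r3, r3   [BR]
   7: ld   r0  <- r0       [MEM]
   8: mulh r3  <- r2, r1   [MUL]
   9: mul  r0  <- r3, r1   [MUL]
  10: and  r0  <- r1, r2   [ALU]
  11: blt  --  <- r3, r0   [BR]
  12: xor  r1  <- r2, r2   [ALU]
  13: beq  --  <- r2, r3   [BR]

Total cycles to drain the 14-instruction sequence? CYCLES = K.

CYCLES = 10

t=0 i0&i1:st/and ; dual
t=1 i2&i3:sub/sub ; dual
t=2 i4:xor ; RAW r0
t=3 i5:st ; no-port MEM/BR
t=4 i6:bne ; no-port BR/MEM
t=5 i7&i8:ld/mulh ; dual
t=6 i9:mul ; WAW r0
t=7 i10:and ; RAW r0
t=8 i11&i12:blt/xor ; dual
t=9 i13:beq ; tail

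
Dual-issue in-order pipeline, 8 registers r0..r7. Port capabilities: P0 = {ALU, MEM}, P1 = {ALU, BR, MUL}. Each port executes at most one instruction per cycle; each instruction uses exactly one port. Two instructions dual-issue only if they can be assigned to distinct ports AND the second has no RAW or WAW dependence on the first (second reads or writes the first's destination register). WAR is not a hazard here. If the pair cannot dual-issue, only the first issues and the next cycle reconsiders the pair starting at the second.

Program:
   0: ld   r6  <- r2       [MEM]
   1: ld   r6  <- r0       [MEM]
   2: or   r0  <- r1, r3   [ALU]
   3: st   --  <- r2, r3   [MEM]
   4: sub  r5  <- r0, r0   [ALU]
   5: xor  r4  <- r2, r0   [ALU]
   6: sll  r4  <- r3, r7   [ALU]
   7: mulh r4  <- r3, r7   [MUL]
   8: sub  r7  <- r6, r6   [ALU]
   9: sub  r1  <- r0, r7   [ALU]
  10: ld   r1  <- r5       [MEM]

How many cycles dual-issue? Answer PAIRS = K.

t=0 i0:ld ; no-port MEM/MEM
t=1 i1,i2:ld/or ; 2-wide
t=2 i3,i4:st/sub ; 2-wide
t=3 i5:xor ; WAW r4
t=4 i6:sll ; WAW r4
t=5 i7,i8:mulh/sub ; 2-wide
t=6 i9:sub ; WAW r1
t=7 i10:ld ; tail

PAIRS = 3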